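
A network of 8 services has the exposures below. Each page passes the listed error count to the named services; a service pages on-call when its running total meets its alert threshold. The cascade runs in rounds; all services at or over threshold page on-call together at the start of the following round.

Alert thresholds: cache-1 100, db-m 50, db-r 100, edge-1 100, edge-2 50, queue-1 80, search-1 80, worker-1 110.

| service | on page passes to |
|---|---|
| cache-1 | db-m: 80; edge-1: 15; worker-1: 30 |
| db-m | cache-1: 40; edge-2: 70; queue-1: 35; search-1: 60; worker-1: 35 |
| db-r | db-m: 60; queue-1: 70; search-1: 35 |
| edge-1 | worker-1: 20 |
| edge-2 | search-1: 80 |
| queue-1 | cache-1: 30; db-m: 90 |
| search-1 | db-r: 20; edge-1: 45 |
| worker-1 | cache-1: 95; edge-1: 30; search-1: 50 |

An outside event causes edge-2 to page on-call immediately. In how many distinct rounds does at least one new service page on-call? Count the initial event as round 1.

2

Round 1 — edge-2 pages on-call (initial).
  search-1: +80 → 80 ≥ 80
Round 2 — search-1 pages on-call.
  db-r: +20 → 20 < 100
  edge-1: +45 → 45 < 100
No further pages.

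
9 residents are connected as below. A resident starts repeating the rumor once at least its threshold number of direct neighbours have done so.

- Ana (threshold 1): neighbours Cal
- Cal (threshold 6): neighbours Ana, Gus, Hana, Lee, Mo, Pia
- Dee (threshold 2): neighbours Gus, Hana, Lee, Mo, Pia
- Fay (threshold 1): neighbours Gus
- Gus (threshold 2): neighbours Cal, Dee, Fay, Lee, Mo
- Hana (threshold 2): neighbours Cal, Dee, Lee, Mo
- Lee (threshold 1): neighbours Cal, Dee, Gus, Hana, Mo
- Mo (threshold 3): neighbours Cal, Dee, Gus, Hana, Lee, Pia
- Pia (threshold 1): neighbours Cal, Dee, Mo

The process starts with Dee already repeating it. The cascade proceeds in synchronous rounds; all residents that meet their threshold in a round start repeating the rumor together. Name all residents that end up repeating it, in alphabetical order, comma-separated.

Round 1 — Dee starts repeating the rumor (initial).
Round 2 — checking thresholds:
  Gus: 1 of 5 neighbours < 2, holds.
  Hana: 1 of 4 neighbours < 2, holds.
  Lee: 1 of 5 neighbours ≥ 1, starts repeating the rumor.
  Mo: 1 of 6 neighbours < 3, holds.
  Pia: 1 of 3 neighbours ≥ 1, starts repeating the rumor.
Round 3 — checking thresholds:
  Cal: 2 of 6 neighbours < 6, holds.
  Gus: 2 of 5 neighbours ≥ 2, starts repeating the rumor.
  Hana: 2 of 4 neighbours ≥ 2, starts repeating the rumor.
  Mo: 3 of 6 neighbours ≥ 3, starts repeating the rumor.
Round 4 — checking thresholds:
  Cal: 5 of 6 neighbours < 6, holds.
  Fay: 1 of 1 neighbours ≥ 1, starts repeating the rumor.
Round 5 — no new spreads; cascade stops.

Dee, Fay, Gus, Hana, Lee, Mo, Pia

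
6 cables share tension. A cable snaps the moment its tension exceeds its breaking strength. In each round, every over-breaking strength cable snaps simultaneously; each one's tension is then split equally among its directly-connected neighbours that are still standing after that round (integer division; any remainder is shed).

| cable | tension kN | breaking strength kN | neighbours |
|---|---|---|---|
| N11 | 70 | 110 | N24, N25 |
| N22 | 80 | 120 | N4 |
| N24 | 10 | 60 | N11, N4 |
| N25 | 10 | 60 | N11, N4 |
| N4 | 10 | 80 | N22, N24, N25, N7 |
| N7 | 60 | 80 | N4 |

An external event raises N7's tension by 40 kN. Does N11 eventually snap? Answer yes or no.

no

Round 1 — N7 at 100 > 80. N7 snaps.
  N7 sheds 100 kN to N4: 100 each.
    N4: 10+100 = 110 > 80
Round 2 — N4 snaps.
  N4 sheds 110 kN to N22, N24, N25: 36 each (2 lost).
    N22: 80+36 = 116 ≤ 120
    N24: 10+36 = 46 ≤ 60
    N25: 10+36 = 46 ≤ 60
No further breaks.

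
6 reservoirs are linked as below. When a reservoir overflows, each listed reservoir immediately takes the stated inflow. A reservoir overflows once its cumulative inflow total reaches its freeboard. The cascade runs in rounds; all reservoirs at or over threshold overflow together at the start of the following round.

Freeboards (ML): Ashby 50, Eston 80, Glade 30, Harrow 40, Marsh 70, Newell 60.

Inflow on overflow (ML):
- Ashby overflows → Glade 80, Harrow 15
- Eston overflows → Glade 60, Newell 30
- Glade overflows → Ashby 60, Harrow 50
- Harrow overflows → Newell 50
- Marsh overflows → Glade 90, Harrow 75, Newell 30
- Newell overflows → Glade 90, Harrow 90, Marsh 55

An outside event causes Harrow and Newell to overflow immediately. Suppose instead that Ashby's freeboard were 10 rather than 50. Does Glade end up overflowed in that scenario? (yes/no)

yes

With Ashby's freeboard at 10:
Round 1 — Harrow, Newell overflow (initial).
  Glade: +90 → 90 ≥ 30
  Marsh: +55 → 55 < 70
Round 2 — Glade overflows.
  Ashby: +60 → 60 ≥ 10
Round 3 — Ashby overflows.
No further overflows.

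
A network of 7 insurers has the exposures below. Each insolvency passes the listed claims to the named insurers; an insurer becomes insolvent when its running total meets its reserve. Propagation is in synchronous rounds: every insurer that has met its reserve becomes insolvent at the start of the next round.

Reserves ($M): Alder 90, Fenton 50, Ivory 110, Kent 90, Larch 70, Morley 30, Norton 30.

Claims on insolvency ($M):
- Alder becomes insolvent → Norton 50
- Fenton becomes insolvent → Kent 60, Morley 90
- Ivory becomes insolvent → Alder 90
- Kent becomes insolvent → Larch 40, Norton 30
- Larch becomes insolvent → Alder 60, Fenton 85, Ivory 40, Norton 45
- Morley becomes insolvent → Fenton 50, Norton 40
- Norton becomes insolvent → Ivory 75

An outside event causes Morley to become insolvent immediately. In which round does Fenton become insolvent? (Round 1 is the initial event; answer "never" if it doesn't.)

Round 1 — Morley becomes insolvent (initial).
  Fenton: +50 → 50 ≥ 50
  Norton: +40 → 40 ≥ 30
Round 2 — Fenton, Norton become insolvent.
  Ivory: +75 → 75 < 110
  Kent: +60 → 60 < 90
No further insolvencies.

2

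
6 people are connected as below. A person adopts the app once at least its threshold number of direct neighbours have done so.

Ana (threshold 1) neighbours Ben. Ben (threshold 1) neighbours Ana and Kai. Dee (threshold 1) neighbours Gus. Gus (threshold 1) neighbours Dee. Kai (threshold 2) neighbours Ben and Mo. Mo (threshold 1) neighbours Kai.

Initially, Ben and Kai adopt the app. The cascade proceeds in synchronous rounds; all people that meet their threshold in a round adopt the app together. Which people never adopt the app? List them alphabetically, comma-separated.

Round 1 — Ben, Kai adopt the app (initial).
Round 2 — checking thresholds:
  Ana: 1 of 1 neighbours ≥ 1, adopts the app.
  Mo: 1 of 1 neighbours ≥ 1, adopts the app.
Round 3 — no new adoptions; cascade stops.

Dee, Gus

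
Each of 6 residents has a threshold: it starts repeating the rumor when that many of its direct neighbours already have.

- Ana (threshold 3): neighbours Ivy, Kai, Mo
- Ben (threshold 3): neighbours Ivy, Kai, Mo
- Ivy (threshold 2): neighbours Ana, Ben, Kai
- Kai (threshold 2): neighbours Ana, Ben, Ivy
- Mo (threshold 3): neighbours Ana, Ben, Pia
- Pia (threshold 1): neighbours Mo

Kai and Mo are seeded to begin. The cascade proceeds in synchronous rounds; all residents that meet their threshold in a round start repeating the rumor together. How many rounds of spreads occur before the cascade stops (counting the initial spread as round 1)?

Round 1 — Kai, Mo start repeating the rumor (initial).
Round 2 — checking thresholds:
  Ana: 2 of 3 neighbours < 3, not yet.
  Ben: 2 of 3 neighbours < 3, not yet.
  Ivy: 1 of 3 neighbours < 2, not yet.
  Pia: 1 of 1 neighbours ≥ 1, starts repeating the rumor.
Round 3 — no new spreads; cascade stops.

2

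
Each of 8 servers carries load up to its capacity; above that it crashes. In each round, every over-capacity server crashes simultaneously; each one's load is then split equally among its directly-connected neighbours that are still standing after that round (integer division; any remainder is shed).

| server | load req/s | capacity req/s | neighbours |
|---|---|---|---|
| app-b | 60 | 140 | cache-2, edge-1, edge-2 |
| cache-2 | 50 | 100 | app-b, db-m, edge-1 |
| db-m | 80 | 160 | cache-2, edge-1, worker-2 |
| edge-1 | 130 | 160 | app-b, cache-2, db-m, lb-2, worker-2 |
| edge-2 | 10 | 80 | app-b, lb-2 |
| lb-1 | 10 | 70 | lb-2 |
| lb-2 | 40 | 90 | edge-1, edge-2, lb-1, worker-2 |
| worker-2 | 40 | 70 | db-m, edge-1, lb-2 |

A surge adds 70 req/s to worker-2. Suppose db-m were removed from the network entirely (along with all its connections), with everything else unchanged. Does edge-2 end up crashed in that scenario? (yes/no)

With db-m removed:
Round 1 — worker-2 at 110 > 70. worker-2 crashes.
  worker-2 sheds 110 req/s to edge-1, lb-2: 55 each.
    edge-1: 130+55 = 185 > 160
    lb-2: 40+55 = 95 > 90
Round 2 — edge-1, lb-2 crash.
  edge-1 sheds 185 req/s to app-b, cache-2: 92 each (1 lost).
    app-b: 60+92 = 152 > 140
    cache-2: 50+92 = 142 > 100
  lb-2 sheds 95 req/s to edge-2, lb-1: 47 each (1 lost).
    edge-2: 10+47 = 57 ≤ 80
    lb-1: 10+47 = 57 ≤ 70
Round 3 — app-b, cache-2 crash.
  app-b sheds 152 req/s to edge-2: 152 each.
    edge-2: 57+152 = 209 > 80
  cache-2 sheds 142 req/s: no online neighbours, lost.
Round 4 — edge-2 crashes.
  edge-2 sheds 209 req/s: no online neighbours, lost.
No further crashes.

yes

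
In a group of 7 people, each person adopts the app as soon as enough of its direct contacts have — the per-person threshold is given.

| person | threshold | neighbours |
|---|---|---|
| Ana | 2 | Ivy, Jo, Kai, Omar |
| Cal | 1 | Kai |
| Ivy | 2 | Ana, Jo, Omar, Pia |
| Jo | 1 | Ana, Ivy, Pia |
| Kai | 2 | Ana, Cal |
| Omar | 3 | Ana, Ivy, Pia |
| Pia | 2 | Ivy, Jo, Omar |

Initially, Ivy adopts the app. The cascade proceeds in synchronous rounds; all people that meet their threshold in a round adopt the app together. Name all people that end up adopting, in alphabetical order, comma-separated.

Round 1 — Ivy adopts the app (initial).
Round 2 — checking thresholds:
  Ana: 1 of 4 neighbours < 2, holds.
  Jo: 1 of 3 neighbours ≥ 1, adopts the app.
  Omar: 1 of 3 neighbours < 3, holds.
  Pia: 1 of 3 neighbours < 2, holds.
Round 3 — checking thresholds:
  Ana: 2 of 4 neighbours ≥ 2, adopts the app.
  Omar: 1 of 3 neighbours < 3, holds.
  Pia: 2 of 3 neighbours ≥ 2, adopts the app.
Round 4 — checking thresholds:
  Kai: 1 of 2 neighbours < 2, holds.
  Omar: 3 of 3 neighbours ≥ 3, adopts the app.
Round 5 — no new adoptions; cascade stops.

Ana, Ivy, Jo, Omar, Pia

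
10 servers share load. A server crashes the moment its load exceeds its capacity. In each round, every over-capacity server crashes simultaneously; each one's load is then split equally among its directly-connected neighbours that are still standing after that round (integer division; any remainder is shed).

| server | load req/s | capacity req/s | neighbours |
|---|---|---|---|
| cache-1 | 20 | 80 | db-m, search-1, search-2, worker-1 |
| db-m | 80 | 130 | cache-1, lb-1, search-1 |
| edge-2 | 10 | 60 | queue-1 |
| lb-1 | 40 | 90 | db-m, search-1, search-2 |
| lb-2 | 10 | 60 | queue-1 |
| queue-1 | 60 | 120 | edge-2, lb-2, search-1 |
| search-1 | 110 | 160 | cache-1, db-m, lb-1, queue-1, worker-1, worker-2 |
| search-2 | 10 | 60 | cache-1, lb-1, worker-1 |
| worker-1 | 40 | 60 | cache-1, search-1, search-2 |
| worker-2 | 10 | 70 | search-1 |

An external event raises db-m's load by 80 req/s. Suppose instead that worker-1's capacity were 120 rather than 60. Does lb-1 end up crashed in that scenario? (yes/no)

With worker-1's capacity at 120:
Round 1 — db-m at 160 > 130. db-m crashes.
  db-m sheds 160 req/s to cache-1, lb-1, search-1: 53 each (1 lost).
    cache-1: 20+53 = 73 ≤ 80
    lb-1: 40+53 = 93 > 90
    search-1: 110+53 = 163 > 160
Round 2 — lb-1, search-1 crash.
  lb-1 sheds 93 req/s to search-2: 93 each.
    search-2: 10+93 = 103 > 60
  search-1 sheds 163 req/s to cache-1, queue-1, worker-1, worker-2: 40 each (3 lost).
    cache-1: 73+40 = 113 > 80
    queue-1: 60+40 = 100 ≤ 120
    worker-1: 40+40 = 80 ≤ 120
    worker-2: 10+40 = 50 ≤ 70
Round 3 — cache-1, search-2 crash.
  cache-1 sheds 113 req/s to worker-1: 113 each.
    worker-1: 80+113 = 193 > 120
  search-2 sheds 103 req/s to worker-1: 103 each.
    worker-1: 193+103 = 296 > 120
Round 4 — worker-1 crashes.
  worker-1 sheds 296 req/s: no online neighbours, lost.
No further crashes.

yes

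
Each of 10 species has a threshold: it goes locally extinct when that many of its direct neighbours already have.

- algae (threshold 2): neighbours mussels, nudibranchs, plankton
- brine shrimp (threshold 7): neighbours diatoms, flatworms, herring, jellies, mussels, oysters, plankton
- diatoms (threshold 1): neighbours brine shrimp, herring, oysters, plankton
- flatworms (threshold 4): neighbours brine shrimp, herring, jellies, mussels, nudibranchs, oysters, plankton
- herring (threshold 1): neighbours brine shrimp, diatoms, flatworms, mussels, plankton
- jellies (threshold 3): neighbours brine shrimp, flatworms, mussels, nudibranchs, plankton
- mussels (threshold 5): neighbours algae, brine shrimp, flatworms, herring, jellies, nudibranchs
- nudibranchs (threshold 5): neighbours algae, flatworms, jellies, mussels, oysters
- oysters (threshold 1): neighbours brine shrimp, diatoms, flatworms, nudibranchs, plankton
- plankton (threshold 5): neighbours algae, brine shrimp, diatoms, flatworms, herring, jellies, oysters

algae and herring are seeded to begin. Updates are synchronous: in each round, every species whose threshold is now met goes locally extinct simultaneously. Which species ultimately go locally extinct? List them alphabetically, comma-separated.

algae, diatoms, herring, oysters

Round 1 — algae, herring go locally extinct (initial).
Round 2 — checking thresholds:
  brine shrimp: 1 of 7 neighbours < 7, not yet.
  diatoms: 1 of 4 neighbours ≥ 1, goes locally extinct.
  flatworms: 1 of 7 neighbours < 4, not yet.
  mussels: 2 of 6 neighbours < 5, not yet.
  nudibranchs: 1 of 5 neighbours < 5, not yet.
  plankton: 2 of 7 neighbours < 5, not yet.
Round 3 — checking thresholds:
  brine shrimp: 2 of 7 neighbours < 7, not yet.
  flatworms: 1 of 7 neighbours < 4, not yet.
  mussels: 2 of 6 neighbours < 5, not yet.
  nudibranchs: 1 of 5 neighbours < 5, not yet.
  oysters: 1 of 5 neighbours ≥ 1, goes locally extinct.
  plankton: 3 of 7 neighbours < 5, not yet.
Round 4 — no new extinctions; cascade stops.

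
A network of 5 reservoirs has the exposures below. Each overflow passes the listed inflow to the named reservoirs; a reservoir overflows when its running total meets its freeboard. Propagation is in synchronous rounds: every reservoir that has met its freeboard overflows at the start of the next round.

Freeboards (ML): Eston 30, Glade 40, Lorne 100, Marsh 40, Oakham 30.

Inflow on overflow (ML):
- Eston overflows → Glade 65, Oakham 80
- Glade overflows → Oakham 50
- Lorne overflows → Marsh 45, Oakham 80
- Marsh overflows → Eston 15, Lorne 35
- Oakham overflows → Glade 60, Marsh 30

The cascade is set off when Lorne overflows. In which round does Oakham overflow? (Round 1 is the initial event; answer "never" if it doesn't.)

2

Round 1 — Lorne overflows (initial).
  Marsh: +45 → 45 ≥ 40
  Oakham: +80 → 80 ≥ 30
Round 2 — Marsh, Oakham overflow.
  Eston: +15 → 15 < 30
  Glade: +60 → 60 ≥ 40
Round 3 — Glade overflows.
No further overflows.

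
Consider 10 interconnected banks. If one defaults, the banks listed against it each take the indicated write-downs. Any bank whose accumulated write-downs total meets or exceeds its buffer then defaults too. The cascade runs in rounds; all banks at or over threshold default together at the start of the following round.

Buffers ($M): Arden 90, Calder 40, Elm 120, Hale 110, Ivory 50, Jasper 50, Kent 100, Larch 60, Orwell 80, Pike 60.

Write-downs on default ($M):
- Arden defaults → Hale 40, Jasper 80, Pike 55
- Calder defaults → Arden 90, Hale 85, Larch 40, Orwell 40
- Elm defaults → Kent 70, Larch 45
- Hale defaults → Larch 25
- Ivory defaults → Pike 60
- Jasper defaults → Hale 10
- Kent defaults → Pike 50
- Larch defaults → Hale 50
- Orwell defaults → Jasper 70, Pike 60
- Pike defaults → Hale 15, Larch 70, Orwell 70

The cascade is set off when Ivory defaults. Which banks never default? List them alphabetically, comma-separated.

Round 1 — Ivory defaults (initial).
  Pike: +60 → 60 ≥ 60
Round 2 — Pike defaults.
  Hale: +15 → 15 < 110
  Larch: +70 → 70 ≥ 60
  Orwell: +70 → 70 < 80
Round 3 — Larch defaults.
  Hale: +50 → 65 < 110
No further defaults.

Arden, Calder, Elm, Hale, Jasper, Kent, Orwell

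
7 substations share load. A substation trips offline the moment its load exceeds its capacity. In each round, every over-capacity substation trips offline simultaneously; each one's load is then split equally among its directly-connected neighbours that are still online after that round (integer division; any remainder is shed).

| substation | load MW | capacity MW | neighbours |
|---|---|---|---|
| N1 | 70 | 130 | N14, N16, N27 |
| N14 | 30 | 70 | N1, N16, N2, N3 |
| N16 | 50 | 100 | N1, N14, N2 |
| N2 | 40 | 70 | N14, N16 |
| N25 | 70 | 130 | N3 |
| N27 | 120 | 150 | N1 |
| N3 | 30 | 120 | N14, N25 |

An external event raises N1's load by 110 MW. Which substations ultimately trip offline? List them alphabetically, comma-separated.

N1, N14, N16, N2, N27

Round 1 — N1 at 180 > 130. N1 trips offline.
  N1 sheds 180 MW to N14, N16, N27: 60 each.
    N14: 30+60 = 90 > 70
    N16: 50+60 = 110 > 100
    N27: 120+60 = 180 > 150
Round 2 — N14, N16, N27 trip offline.
  N14 sheds 90 MW to N2, N3: 45 each.
    N2: 40+45 = 85 > 70
    N3: 30+45 = 75 ≤ 120
  N16 sheds 110 MW to N2: 110 each.
    N2: 85+110 = 195 > 70
  N27 sheds 180 MW: no online neighbours, lost.
Round 3 — N2 trips offline.
  N2 sheds 195 MW: no online neighbours, lost.
No further trips.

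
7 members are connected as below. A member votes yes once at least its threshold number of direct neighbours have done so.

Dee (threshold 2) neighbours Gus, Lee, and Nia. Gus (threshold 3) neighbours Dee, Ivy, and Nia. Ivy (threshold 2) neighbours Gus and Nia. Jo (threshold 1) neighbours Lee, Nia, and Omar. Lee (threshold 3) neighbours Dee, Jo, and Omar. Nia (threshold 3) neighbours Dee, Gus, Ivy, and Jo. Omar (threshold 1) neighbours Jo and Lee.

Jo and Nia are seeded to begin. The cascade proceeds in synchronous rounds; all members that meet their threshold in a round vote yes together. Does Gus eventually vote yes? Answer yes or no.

no

Round 1 — Jo, Nia vote yes (initial).
Round 2 — checking thresholds:
  Dee: 1 of 3 neighbours < 2, not yet.
  Gus: 1 of 3 neighbours < 3, not yet.
  Ivy: 1 of 2 neighbours < 2, not yet.
  Lee: 1 of 3 neighbours < 3, not yet.
  Omar: 1 of 2 neighbours ≥ 1, votes yes.
Round 3 — no new yes votes; cascade stops.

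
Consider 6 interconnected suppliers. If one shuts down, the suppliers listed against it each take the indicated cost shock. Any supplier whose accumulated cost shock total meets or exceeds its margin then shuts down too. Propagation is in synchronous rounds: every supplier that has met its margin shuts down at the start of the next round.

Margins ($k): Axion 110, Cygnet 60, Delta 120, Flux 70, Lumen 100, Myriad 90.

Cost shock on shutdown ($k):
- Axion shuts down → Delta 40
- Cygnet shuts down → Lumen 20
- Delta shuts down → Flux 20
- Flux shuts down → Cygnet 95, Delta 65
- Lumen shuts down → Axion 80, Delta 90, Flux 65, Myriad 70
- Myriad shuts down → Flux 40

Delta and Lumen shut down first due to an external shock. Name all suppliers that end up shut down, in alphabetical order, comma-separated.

Cygnet, Delta, Flux, Lumen

Round 1 — Delta, Lumen shut down (initial).
  Axion: +80 → 80 < 110
  Flux: +20+65 → 85 ≥ 70
  Myriad: +70 → 70 < 90
Round 2 — Flux shuts down.
  Cygnet: +95 → 95 ≥ 60
Round 3 — Cygnet shuts down.
No further shutdowns.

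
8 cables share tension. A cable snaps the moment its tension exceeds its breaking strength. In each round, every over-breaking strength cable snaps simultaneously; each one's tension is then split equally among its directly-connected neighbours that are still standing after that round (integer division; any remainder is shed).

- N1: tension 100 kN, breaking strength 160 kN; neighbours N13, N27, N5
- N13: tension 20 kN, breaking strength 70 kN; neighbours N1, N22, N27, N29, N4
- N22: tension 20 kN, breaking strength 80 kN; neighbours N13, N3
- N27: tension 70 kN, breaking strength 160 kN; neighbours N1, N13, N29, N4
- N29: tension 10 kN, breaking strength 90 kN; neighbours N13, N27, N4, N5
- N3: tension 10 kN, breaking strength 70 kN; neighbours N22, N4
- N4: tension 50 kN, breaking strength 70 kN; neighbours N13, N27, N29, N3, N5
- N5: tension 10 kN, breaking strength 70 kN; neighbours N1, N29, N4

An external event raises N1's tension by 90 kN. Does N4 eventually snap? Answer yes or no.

Round 1 — N1 at 190 > 160. N1 snaps.
  N1 sheds 190 kN to N13, N27, N5: 63 each (1 lost).
    N13: 20+63 = 83 > 70
    N27: 70+63 = 133 ≤ 160
    N5: 10+63 = 73 > 70
Round 2 — N13, N5 snap.
  N13 sheds 83 kN to N22, N27, N29, N4: 20 each (3 lost).
    N22: 20+20 = 40 ≤ 80
    N27: 133+20 = 153 ≤ 160
    N29: 10+20 = 30 ≤ 90
    N4: 50+20 = 70 ≤ 70
  N5 sheds 73 kN to N29, N4: 36 each (1 lost).
    N29: 30+36 = 66 ≤ 90
    N4: 70+36 = 106 > 70
Round 3 — N4 snaps.
  N4 sheds 106 kN to N27, N29, N3: 35 each (1 lost).
    N27: 153+35 = 188 > 160
    N29: 66+35 = 101 > 90
    N3: 10+35 = 45 ≤ 70
Round 4 — N27, N29 snap.
  N27 sheds 188 kN: no online neighbours, lost.
  N29 sheds 101 kN: no online neighbours, lost.
No further breaks.

yes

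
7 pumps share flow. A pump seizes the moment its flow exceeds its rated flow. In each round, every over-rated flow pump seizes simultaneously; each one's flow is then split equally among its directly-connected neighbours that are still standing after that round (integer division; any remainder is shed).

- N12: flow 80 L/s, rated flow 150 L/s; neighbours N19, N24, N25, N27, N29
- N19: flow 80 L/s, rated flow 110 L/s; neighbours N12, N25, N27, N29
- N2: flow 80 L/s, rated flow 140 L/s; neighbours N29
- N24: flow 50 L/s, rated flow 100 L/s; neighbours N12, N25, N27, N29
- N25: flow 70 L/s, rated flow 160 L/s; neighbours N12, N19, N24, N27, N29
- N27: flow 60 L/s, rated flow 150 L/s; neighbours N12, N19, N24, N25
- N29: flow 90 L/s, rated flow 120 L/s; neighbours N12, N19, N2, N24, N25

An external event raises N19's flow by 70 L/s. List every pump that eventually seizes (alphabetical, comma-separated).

Round 1 — N19 at 150 > 110. N19 seizes.
  N19 sheds 150 L/s to N12, N25, N27, N29: 37 each (2 lost).
    N12: 80+37 = 117 ≤ 150
    N25: 70+37 = 107 ≤ 160
    N27: 60+37 = 97 ≤ 150
    N29: 90+37 = 127 > 120
Round 2 — N29 seizes.
  N29 sheds 127 L/s to N12, N2, N24, N25: 31 each (3 lost).
    N12: 117+31 = 148 ≤ 150
    N2: 80+31 = 111 ≤ 140
    N24: 50+31 = 81 ≤ 100
    N25: 107+31 = 138 ≤ 160
No further seizures.

N19, N29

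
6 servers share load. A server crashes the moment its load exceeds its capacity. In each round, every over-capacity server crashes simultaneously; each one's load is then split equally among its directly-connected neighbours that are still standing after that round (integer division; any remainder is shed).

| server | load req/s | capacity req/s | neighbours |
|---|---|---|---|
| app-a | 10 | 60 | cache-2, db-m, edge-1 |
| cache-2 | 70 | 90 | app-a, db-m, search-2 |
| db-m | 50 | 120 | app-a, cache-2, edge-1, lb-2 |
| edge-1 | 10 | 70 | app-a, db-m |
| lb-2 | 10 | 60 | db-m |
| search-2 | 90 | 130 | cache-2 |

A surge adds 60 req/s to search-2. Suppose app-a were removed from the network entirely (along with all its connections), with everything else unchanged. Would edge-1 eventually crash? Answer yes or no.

yes

With app-a removed:
Round 1 — search-2 at 150 > 130. search-2 crashes.
  search-2 sheds 150 req/s to cache-2: 150 each.
    cache-2: 70+150 = 220 > 90
Round 2 — cache-2 crashes.
  cache-2 sheds 220 req/s to db-m: 220 each.
    db-m: 50+220 = 270 > 120
Round 3 — db-m crashes.
  db-m sheds 270 req/s to edge-1, lb-2: 135 each.
    edge-1: 10+135 = 145 > 70
    lb-2: 10+135 = 145 > 60
Round 4 — edge-1, lb-2 crash.
  edge-1 sheds 145 req/s: no online neighbours, lost.
  lb-2 sheds 145 req/s: no online neighbours, lost.
No further crashes.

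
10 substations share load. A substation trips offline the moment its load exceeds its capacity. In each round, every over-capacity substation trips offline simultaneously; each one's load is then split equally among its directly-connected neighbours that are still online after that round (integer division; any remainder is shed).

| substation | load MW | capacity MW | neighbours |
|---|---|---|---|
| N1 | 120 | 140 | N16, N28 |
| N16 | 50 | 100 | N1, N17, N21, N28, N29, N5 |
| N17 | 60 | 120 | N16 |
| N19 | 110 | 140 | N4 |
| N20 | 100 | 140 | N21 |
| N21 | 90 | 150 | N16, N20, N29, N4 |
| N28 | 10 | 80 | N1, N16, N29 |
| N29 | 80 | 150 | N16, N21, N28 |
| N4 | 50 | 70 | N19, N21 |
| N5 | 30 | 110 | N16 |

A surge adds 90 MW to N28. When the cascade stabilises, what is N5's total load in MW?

89

Round 1 — N28 at 100 > 80. N28 trips offline.
  N28 sheds 100 MW to N1, N16, N29: 33 each (1 lost).
    N1: 120+33 = 153 > 140
    N16: 50+33 = 83 ≤ 100
    N29: 80+33 = 113 ≤ 150
Round 2 — N1 trips offline.
  N1 sheds 153 MW to N16: 153 each.
    N16: 83+153 = 236 > 100
Round 3 — N16 trips offline.
  N16 sheds 236 MW to N17, N21, N29, N5: 59 each.
    N17: 60+59 = 119 ≤ 120
    N21: 90+59 = 149 ≤ 150
    N29: 113+59 = 172 > 150
    N5: 30+59 = 89 ≤ 110
Round 4 — N29 trips offline.
  N29 sheds 172 MW to N21: 172 each.
    N21: 149+172 = 321 > 150
Round 5 — N21 trips offline.
  N21 sheds 321 MW to N20, N4: 160 each (1 lost).
    N20: 100+160 = 260 > 140
    N4: 50+160 = 210 > 70
Round 6 — N20, N4 trip offline.
  N20 sheds 260 MW: no online neighbours, lost.
  N4 sheds 210 MW to N19: 210 each.
    N19: 110+210 = 320 > 140
Round 7 — N19 trips offline.
  N19 sheds 320 MW: no online neighbours, lost.
No further trips.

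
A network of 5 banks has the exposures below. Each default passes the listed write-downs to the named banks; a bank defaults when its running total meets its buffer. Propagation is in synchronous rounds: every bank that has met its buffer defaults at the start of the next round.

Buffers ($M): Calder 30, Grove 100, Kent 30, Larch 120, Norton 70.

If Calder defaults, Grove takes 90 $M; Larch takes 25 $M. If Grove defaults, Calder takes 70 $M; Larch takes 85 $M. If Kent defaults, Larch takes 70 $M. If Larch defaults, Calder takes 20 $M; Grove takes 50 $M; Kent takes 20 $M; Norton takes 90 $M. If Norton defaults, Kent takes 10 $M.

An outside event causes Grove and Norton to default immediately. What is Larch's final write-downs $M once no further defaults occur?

110

Round 1 — Grove, Norton default (initial).
  Calder: +70 → 70 ≥ 30
  Kent: +10 → 10 < 30
  Larch: +85 → 85 < 120
Round 2 — Calder defaults.
  Larch: +25 → 110 < 120
No further defaults.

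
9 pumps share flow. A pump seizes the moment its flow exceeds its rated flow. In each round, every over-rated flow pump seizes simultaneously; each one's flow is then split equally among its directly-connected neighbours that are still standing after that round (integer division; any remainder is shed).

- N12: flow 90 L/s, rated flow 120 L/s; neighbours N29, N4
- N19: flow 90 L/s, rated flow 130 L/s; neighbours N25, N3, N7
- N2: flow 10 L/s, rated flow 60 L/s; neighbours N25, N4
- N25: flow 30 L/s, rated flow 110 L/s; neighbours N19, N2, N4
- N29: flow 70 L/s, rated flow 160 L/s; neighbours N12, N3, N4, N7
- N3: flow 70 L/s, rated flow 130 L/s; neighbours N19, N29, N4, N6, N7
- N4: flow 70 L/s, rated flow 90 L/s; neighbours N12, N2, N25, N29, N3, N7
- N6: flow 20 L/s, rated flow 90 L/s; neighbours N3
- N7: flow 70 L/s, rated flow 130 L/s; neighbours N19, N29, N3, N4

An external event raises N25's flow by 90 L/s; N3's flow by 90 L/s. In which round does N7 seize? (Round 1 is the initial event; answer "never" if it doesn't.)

3

Round 1 — N25 at 120 > 110; N3 at 160 > 130. N25, N3 seize.
  N25 sheds 120 L/s to N19, N2, N4: 40 each.
    N19: 90+40 = 130 ≤ 130
    N2: 10+40 = 50 ≤ 60
    N4: 70+40 = 110 > 90
  N3 sheds 160 L/s to N19, N29, N4, N6, N7: 32 each.
    N19: 130+32 = 162 > 130
    N29: 70+32 = 102 ≤ 160
    N4: 110+32 = 142 > 90
    N6: 20+32 = 52 ≤ 90
    N7: 70+32 = 102 ≤ 130
Round 2 — N19, N4 seize.
  N19 sheds 162 L/s to N7: 162 each.
    N7: 102+162 = 264 > 130
  N4 sheds 142 L/s to N12, N2, N29, N7: 35 each (2 lost).
    N12: 90+35 = 125 > 120
    N2: 50+35 = 85 > 60
    N29: 102+35 = 137 ≤ 160
    N7: 264+35 = 299 > 130
Round 3 — N12, N2, N7 seize.
  N12 sheds 125 L/s to N29: 125 each.
    N29: 137+125 = 262 > 160
  N2 sheds 85 L/s: no online neighbours, lost.
  N7 sheds 299 L/s to N29: 299 each.
    N29: 262+299 = 561 > 160
Round 4 — N29 seizes.
  N29 sheds 561 L/s: no online neighbours, lost.
No further seizures.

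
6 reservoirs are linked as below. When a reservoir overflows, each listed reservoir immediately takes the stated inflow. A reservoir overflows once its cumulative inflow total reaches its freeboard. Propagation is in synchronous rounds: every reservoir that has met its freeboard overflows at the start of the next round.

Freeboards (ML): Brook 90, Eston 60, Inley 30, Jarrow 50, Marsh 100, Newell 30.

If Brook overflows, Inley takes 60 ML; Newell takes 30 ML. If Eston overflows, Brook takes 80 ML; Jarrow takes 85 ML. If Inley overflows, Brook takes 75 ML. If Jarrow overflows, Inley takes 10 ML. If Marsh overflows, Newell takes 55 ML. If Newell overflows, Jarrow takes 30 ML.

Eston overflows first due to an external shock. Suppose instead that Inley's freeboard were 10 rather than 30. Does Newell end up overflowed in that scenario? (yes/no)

With Inley's freeboard at 10:
Round 1 — Eston overflows (initial).
  Brook: +80 → 80 < 90
  Jarrow: +85 → 85 ≥ 50
Round 2 — Jarrow overflows.
  Inley: +10 → 10 ≥ 10
Round 3 — Inley overflows.
  Brook: +75 → 155 ≥ 90
Round 4 — Brook overflows.
  Newell: +30 → 30 ≥ 30
Round 5 — Newell overflows.
No further overflows.

yes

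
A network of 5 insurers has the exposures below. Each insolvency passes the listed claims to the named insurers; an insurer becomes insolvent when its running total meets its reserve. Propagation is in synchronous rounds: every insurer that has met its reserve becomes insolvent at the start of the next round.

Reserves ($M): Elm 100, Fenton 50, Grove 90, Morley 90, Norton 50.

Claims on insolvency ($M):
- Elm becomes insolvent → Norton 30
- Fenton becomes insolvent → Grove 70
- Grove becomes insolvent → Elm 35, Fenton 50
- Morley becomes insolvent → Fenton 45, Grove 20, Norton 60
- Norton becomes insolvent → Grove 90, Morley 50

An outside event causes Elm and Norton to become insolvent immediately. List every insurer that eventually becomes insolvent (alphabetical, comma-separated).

Elm, Fenton, Grove, Norton

Round 1 — Elm, Norton become insolvent (initial).
  Grove: +90 → 90 ≥ 90
  Morley: +50 → 50 < 90
Round 2 — Grove becomes insolvent.
  Fenton: +50 → 50 ≥ 50
Round 3 — Fenton becomes insolvent.
No further insolvencies.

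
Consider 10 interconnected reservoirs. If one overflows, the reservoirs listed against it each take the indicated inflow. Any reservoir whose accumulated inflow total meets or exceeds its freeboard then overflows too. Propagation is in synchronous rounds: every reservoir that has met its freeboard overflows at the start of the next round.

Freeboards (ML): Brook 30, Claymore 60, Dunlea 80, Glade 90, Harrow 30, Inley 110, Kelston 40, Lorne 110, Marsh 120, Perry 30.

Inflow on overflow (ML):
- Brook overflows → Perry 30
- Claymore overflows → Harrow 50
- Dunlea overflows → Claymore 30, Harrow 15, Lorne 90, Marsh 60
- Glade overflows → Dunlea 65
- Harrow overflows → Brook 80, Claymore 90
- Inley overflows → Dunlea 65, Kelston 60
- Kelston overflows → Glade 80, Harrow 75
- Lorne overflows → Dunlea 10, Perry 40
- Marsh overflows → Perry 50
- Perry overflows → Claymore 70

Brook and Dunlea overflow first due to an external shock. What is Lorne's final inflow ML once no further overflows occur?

90

Round 1 — Brook, Dunlea overflow (initial).
  Claymore: +30 → 30 < 60
  Harrow: +15 → 15 < 30
  Lorne: +90 → 90 < 110
  Marsh: +60 → 60 < 120
  Perry: +30 → 30 ≥ 30
Round 2 — Perry overflows.
  Claymore: +70 → 100 ≥ 60
Round 3 — Claymore overflows.
  Harrow: +50 → 65 ≥ 30
Round 4 — Harrow overflows.
No further overflows.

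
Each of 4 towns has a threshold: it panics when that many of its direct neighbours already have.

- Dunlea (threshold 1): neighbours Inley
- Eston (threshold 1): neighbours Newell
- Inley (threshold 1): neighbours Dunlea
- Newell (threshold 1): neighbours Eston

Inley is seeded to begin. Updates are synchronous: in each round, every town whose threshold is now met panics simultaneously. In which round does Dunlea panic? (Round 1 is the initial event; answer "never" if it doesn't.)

2

Round 1 — Inley panics (initial).
Round 2 — checking thresholds:
  Dunlea: 1 of 1 neighbours ≥ 1, panics.
Round 3 — no new panics; cascade stops.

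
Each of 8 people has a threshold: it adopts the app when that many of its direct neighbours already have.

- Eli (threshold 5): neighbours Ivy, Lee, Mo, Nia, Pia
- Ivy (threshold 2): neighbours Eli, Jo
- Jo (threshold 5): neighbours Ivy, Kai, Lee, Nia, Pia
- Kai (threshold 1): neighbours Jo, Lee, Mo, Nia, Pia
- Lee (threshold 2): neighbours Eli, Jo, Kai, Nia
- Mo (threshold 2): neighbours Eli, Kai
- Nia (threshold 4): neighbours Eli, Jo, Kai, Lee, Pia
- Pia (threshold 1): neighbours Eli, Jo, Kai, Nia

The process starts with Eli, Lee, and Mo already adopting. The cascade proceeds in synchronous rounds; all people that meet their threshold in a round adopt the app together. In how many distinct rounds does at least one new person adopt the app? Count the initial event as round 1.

3

Round 1 — Eli, Lee, Mo adopt the app (initial).
Round 2 — checking thresholds:
  Ivy: 1 of 2 neighbours < 2, holds.
  Jo: 1 of 5 neighbours < 5, holds.
  Kai: 2 of 5 neighbours ≥ 1, adopts the app.
  Nia: 2 of 5 neighbours < 4, holds.
  Pia: 1 of 4 neighbours ≥ 1, adopts the app.
Round 3 — checking thresholds:
  Ivy: 1 of 2 neighbours < 2, holds.
  Jo: 3 of 5 neighbours < 5, holds.
  Nia: 4 of 5 neighbours ≥ 4, adopts the app.
Round 4 — no new adoptions; cascade stops.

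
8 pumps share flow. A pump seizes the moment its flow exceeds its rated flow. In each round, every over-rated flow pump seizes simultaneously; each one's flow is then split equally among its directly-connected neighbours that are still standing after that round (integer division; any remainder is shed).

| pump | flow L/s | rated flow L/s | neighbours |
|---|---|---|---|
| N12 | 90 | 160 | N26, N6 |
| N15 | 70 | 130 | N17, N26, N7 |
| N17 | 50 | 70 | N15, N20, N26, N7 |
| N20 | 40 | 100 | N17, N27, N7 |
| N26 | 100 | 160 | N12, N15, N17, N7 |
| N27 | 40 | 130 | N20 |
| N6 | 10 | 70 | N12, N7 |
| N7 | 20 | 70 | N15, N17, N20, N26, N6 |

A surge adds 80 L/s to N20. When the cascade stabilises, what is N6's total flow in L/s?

40

Round 1 — N20 at 120 > 100. N20 seizes.
  N20 sheds 120 L/s to N17, N27, N7: 40 each.
    N17: 50+40 = 90 > 70
    N27: 40+40 = 80 ≤ 130
    N7: 20+40 = 60 ≤ 70
Round 2 — N17 seizes.
  N17 sheds 90 L/s to N15, N26, N7: 30 each.
    N15: 70+30 = 100 ≤ 130
    N26: 100+30 = 130 ≤ 160
    N7: 60+30 = 90 > 70
Round 3 — N7 seizes.
  N7 sheds 90 L/s to N15, N26, N6: 30 each.
    N15: 100+30 = 130 ≤ 130
    N26: 130+30 = 160 ≤ 160
    N6: 10+30 = 40 ≤ 70
No further seizures.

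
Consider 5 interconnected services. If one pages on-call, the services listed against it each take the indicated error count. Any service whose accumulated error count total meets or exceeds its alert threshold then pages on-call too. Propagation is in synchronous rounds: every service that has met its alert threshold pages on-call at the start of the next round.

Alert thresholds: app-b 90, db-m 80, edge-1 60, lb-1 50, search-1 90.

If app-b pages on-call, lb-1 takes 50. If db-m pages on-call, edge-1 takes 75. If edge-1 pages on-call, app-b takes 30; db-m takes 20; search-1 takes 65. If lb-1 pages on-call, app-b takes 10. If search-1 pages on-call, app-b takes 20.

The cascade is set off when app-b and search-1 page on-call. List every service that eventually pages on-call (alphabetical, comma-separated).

Round 1 — app-b, search-1 page on-call (initial).
  lb-1: +50 → 50 ≥ 50
Round 2 — lb-1 pages on-call.
No further pages.

app-b, lb-1, search-1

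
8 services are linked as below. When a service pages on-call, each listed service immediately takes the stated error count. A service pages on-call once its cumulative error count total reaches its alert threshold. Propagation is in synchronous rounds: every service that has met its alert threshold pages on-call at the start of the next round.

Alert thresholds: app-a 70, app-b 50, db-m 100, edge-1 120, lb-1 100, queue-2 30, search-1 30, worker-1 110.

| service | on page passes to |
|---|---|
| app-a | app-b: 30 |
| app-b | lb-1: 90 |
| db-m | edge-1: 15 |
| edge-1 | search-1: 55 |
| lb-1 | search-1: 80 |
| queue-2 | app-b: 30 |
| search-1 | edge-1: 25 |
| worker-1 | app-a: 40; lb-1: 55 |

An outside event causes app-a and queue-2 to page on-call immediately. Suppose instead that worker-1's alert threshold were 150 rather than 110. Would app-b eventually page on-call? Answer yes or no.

yes

With worker-1's alert threshold at 150:
Round 1 — app-a, queue-2 page on-call (initial).
  app-b: +30+30 → 60 ≥ 50
Round 2 — app-b pages on-call.
  lb-1: +90 → 90 < 100
No further pages.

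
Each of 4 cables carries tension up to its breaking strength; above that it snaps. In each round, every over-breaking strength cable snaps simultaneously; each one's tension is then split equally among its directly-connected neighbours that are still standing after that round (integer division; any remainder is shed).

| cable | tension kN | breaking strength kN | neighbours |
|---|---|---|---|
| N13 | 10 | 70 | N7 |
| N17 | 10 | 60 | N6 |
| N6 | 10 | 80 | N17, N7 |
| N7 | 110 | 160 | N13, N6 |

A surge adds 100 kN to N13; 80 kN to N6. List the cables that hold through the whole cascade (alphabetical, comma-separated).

N17

Round 1 — N13 at 110 > 70; N6 at 90 > 80. N13, N6 snap.
  N13 sheds 110 kN to N7: 110 each.
    N7: 110+110 = 220 > 160
  N6 sheds 90 kN to N17, N7: 45 each.
    N17: 10+45 = 55 ≤ 60
    N7: 220+45 = 265 > 160
Round 2 — N7 snaps.
  N7 sheds 265 kN: no online neighbours, lost.
No further breaks.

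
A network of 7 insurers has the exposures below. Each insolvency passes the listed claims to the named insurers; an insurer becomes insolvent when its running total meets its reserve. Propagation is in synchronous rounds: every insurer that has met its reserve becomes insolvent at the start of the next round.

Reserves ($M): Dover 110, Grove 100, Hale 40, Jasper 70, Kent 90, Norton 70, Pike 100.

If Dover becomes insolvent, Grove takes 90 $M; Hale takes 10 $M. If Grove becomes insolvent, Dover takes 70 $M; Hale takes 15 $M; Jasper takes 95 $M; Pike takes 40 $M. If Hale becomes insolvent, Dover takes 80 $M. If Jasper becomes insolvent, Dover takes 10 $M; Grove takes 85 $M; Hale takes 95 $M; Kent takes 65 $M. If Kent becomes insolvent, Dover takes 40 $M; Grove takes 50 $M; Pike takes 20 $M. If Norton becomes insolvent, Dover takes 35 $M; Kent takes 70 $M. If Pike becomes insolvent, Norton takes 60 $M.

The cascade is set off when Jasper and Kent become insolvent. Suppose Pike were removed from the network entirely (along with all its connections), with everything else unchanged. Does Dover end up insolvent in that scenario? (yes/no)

yes

With Pike removed:
Round 1 — Jasper, Kent become insolvent (initial).
  Dover: +10+40 → 50 < 110
  Grove: +85+50 → 135 ≥ 100
  Hale: +95 → 95 ≥ 40
Round 2 — Grove, Hale become insolvent.
  Dover: +70+80 → 200 ≥ 110
Round 3 — Dover becomes insolvent.
No further insolvencies.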